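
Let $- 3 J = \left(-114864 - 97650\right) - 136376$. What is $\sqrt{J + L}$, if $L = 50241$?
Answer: $\frac{\sqrt{1498839}}{3} \approx 408.09$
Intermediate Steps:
$J = \frac{348890}{3}$ ($J = - \frac{\left(-114864 - 97650\right) - 136376}{3} = - \frac{-212514 - 136376}{3} = \left(- \frac{1}{3}\right) \left(-348890\right) = \frac{348890}{3} \approx 1.163 \cdot 10^{5}$)
$\sqrt{J + L} = \sqrt{\frac{348890}{3} + 50241} = \sqrt{\frac{499613}{3}} = \frac{\sqrt{1498839}}{3}$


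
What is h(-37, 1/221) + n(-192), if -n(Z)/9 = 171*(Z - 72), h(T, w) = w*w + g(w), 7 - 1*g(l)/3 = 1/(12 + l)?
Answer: 52648563188911/129575173 ≈ 4.0632e+5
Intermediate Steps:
g(l) = 21 - 3/(12 + l)
h(T, w) = w² + 3*(83 + 7*w)/(12 + w) (h(T, w) = w*w + 3*(83 + 7*w)/(12 + w) = w² + 3*(83 + 7*w)/(12 + w))
n(Z) = 110808 - 1539*Z (n(Z) = -1539*(Z - 72) = -1539*(-72 + Z) = -9*(-12312 + 171*Z) = 110808 - 1539*Z)
h(-37, 1/221) + n(-192) = (249 + 21/221 + (1/221)²*(12 + 1/221))/(12 + 1/221) + (110808 - 1539*(-192)) = (249 + 21*(1/221) + (1/221)²*(12 + 1/221))/(12 + 1/221) + (110808 + 295488) = (249 + 21/221 + (1/48841)*(2653/221))/(2653/221) + 406296 = 221*(249 + 21/221 + 2653/10793861)/2653 + 406296 = (221/2653)*(2688699703/10793861) + 406296 = 2688699703/129575173 + 406296 = 52648563188911/129575173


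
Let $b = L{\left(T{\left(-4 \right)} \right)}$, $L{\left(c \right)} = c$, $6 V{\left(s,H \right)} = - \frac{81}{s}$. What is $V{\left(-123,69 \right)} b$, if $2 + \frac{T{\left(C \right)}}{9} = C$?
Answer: $- \frac{243}{41} \approx -5.9268$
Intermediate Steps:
$V{\left(s,H \right)} = - \frac{27}{2 s}$ ($V{\left(s,H \right)} = \frac{\left(-81\right) \frac{1}{s}}{6} = - \frac{27}{2 s}$)
$T{\left(C \right)} = -18 + 9 C$
$b = -54$ ($b = -18 + 9 \left(-4\right) = -18 - 36 = -54$)
$V{\left(-123,69 \right)} b = - \frac{27}{2 \left(-123\right)} \left(-54\right) = \left(- \frac{27}{2}\right) \left(- \frac{1}{123}\right) \left(-54\right) = \frac{9}{82} \left(-54\right) = - \frac{243}{41}$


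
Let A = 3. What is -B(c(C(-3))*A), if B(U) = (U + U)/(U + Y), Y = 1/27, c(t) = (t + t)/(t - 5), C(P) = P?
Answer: -486/247 ≈ -1.9676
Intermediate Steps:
c(t) = 2*t/(-5 + t) (c(t) = (2*t)/(-5 + t) = 2*t/(-5 + t))
Y = 1/27 (Y = 1*(1/27) = 1/27 ≈ 0.037037)
B(U) = 2*U/(1/27 + U) (B(U) = (U + U)/(U + 1/27) = (2*U)/(1/27 + U) = 2*U/(1/27 + U))
-B(c(C(-3))*A) = -54*(2*(-3)/(-5 - 3))*3/(1 + 27*((2*(-3)/(-5 - 3))*3)) = -54*(2*(-3)/(-8))*3/(1 + 27*((2*(-3)/(-8))*3)) = -54*(2*(-3)*(-⅛))*3/(1 + 27*((2*(-3)*(-⅛))*3)) = -54*(¾)*3/(1 + 27*((¾)*3)) = -54*9/(4*(1 + 27*(9/4))) = -54*9/(4*(1 + 243/4)) = -54*9/(4*247/4) = -54*9*4/(4*247) = -1*486/247 = -486/247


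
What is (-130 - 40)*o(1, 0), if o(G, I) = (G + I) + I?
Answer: -170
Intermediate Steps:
o(G, I) = G + 2*I
(-130 - 40)*o(1, 0) = (-130 - 40)*(1 + 2*0) = -170*(1 + 0) = -170*1 = -170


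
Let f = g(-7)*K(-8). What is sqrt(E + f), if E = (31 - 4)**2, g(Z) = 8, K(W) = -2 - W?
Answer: sqrt(777) ≈ 27.875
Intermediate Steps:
E = 729 (E = 27**2 = 729)
f = 48 (f = 8*(-2 - 1*(-8)) = 8*(-2 + 8) = 8*6 = 48)
sqrt(E + f) = sqrt(729 + 48) = sqrt(777)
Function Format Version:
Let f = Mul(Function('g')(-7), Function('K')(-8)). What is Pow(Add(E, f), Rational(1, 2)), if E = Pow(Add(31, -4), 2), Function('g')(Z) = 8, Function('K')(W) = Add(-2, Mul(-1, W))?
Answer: Pow(777, Rational(1, 2)) ≈ 27.875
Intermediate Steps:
E = 729 (E = Pow(27, 2) = 729)
f = 48 (f = Mul(8, Add(-2, Mul(-1, -8))) = Mul(8, Add(-2, 8)) = Mul(8, 6) = 48)
Pow(Add(E, f), Rational(1, 2)) = Pow(Add(729, 48), Rational(1, 2)) = Pow(777, Rational(1, 2))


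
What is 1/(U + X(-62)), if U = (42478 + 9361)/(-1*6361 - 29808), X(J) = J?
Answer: -36169/2294317 ≈ -0.015765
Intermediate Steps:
U = -51839/36169 (U = 51839/(-6361 - 29808) = 51839/(-36169) = 51839*(-1/36169) = -51839/36169 ≈ -1.4332)
1/(U + X(-62)) = 1/(-51839/36169 - 62) = 1/(-2294317/36169) = -36169/2294317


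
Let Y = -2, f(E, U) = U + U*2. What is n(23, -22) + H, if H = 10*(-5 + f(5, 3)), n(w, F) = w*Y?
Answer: -6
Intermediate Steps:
f(E, U) = 3*U (f(E, U) = U + 2*U = 3*U)
n(w, F) = -2*w (n(w, F) = w*(-2) = -2*w)
H = 40 (H = 10*(-5 + 3*3) = 10*(-5 + 9) = 10*4 = 40)
n(23, -22) + H = -2*23 + 40 = -46 + 40 = -6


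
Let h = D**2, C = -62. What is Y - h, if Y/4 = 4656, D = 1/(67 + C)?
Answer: 465599/25 ≈ 18624.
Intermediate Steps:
D = 1/5 (D = 1/(67 - 62) = 1/5 ≈ 0.20000)
Y = 18624 (Y = 4*4656 = 18624)
h = 1/25 (h = (1/5)**2 = 1/25 ≈ 0.040000)
Y - h = 18624 - 1*1/25 = 18624 - 1/25 = 465599/25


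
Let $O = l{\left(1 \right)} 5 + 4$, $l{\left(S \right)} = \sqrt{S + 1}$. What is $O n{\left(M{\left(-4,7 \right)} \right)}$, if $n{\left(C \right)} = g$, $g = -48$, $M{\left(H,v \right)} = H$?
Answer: $-192 - 240 \sqrt{2} \approx -531.41$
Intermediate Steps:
$l{\left(S \right)} = \sqrt{1 + S}$
$n{\left(C \right)} = -48$
$O = 4 + 5 \sqrt{2}$ ($O = \sqrt{1 + 1} \cdot 5 + 4 = \sqrt{2} \cdot 5 + 4 = 5 \sqrt{2} + 4 = 4 + 5 \sqrt{2} \approx 11.071$)
$O n{\left(M{\left(-4,7 \right)} \right)} = \left(4 + 5 \sqrt{2}\right) \left(-48\right) = -192 - 240 \sqrt{2}$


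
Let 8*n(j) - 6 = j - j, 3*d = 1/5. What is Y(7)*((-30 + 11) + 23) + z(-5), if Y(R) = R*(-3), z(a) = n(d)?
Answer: -333/4 ≈ -83.250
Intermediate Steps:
d = 1/15 (d = (⅓)/5 = (⅓)*(⅕) = 1/15 ≈ 0.066667)
n(j) = ¾ (n(j) = ¾ + (j - j)/8 = ¾ + (⅛)*0 = ¾ + 0 = ¾)
z(a) = ¾
Y(R) = -3*R
Y(7)*((-30 + 11) + 23) + z(-5) = (-3*7)*((-30 + 11) + 23) + ¾ = -21*(-19 + 23) + ¾ = -21*4 + ¾ = -84 + ¾ = -333/4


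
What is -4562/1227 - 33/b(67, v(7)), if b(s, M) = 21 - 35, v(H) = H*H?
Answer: -23377/17178 ≈ -1.3609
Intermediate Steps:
v(H) = H²
b(s, M) = -14
-4562/1227 - 33/b(67, v(7)) = -4562/1227 - 33/(-14) = -4562*1/1227 - 33*(-1/14) = -4562/1227 + 33/14 = -23377/17178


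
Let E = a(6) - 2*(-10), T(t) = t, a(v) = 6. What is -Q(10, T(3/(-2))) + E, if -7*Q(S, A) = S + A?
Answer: 381/14 ≈ 27.214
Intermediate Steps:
Q(S, A) = -A/7 - S/7 (Q(S, A) = -(S + A)/7 = -(A + S)/7 = -A/7 - S/7)
E = 26 (E = 6 - 2*(-10) = 6 + 20 = 26)
-Q(10, T(3/(-2))) + E = -(-3/(7*(-2)) - 1/7*10) + 26 = -(-3*(-1)/(7*2) - 10/7) + 26 = -(-1/7*(-3/2) - 10/7) + 26 = -(3/14 - 10/7) + 26 = -1*(-17/14) + 26 = 17/14 + 26 = 381/14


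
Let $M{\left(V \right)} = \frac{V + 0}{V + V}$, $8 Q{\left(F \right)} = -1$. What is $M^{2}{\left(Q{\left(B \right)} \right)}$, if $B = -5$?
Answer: $\frac{1}{4} \approx 0.25$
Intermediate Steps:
$Q{\left(F \right)} = - \frac{1}{8}$ ($Q{\left(F \right)} = \frac{1}{8} \left(-1\right) = - \frac{1}{8}$)
$M{\left(V \right)} = \frac{1}{2}$ ($M{\left(V \right)} = \frac{V}{2 V} = V \frac{1}{2 V} = \frac{1}{2}$)
$M^{2}{\left(Q{\left(B \right)} \right)} = \left(\frac{1}{2}\right)^{2} = \frac{1}{4}$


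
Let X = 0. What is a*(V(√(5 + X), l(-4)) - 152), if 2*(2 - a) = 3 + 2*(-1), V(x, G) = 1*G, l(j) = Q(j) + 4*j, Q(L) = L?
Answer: -258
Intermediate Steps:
l(j) = 5*j (l(j) = j + 4*j = 5*j)
V(x, G) = G
a = 3/2 (a = 2 - (3 + 2*(-1))/2 = 2 - (3 - 2)/2 = 2 - ½*1 = 2 - ½ = 3/2 ≈ 1.5000)
a*(V(√(5 + X), l(-4)) - 152) = 3*(5*(-4) - 152)/2 = 3*(-20 - 152)/2 = (3/2)*(-172) = -258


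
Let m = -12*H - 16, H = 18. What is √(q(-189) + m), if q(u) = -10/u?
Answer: I*√920598/63 ≈ 15.23*I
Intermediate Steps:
m = -232 (m = -12*18 - 16 = -216 - 16 = -232)
√(q(-189) + m) = √(-10/(-189) - 232) = √(-10*(-1/189) - 232) = √(10/189 - 232) = √(-43838/189) = I*√920598/63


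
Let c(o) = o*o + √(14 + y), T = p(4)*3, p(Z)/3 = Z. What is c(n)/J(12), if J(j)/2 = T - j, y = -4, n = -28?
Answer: 49/3 + √10/48 ≈ 16.399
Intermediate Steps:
p(Z) = 3*Z
T = 36 (T = (3*4)*3 = 12*3 = 36)
J(j) = 72 - 2*j (J(j) = 2*(36 - j) = 72 - 2*j)
c(o) = √10 + o² (c(o) = o*o + √(14 - 4) = o² + √10 = √10 + o²)
c(n)/J(12) = (√10 + (-28)²)/(72 - 2*12) = (√10 + 784)/(72 - 24) = (784 + √10)/48 = (784 + √10)*(1/48) = 49/3 + √10/48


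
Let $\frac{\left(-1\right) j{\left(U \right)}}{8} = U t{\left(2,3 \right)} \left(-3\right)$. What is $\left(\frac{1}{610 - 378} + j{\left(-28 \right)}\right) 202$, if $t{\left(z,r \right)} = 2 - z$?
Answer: $\frac{101}{116} \approx 0.87069$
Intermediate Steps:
$j{\left(U \right)} = 0$ ($j{\left(U \right)} = - 8 U \left(2 - 2\right) \left(-3\right) = - 8 U 0 \left(-3\right) = - 8 \cdot 0 \left(-3\right) = \left(-8\right) 0 = 0$)
$\left(\frac{1}{610 - 378} + j{\left(-28 \right)}\right) 202 = \left(\frac{1}{610 - 378} + 0\right) 202 = \left(\frac{1}{232} + 0\right) 202 = \frac{1}{232} \cdot 202 = \frac{101}{116}$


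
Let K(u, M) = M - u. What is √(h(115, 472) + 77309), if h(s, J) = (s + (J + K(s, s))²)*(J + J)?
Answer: √210493965 ≈ 14508.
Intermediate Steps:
h(s, J) = 2*J*(s + J²) (h(s, J) = (s + (J + (s - s))²)*(J + J) = (s + (J + 0)²)*(2*J) = (s + J²)*(2*J) = 2*J*(s + J²))
√(h(115, 472) + 77309) = √(2*472*(115 + 472²) + 77309) = √(2*472*(115 + 222784) + 77309) = √(2*472*222899 + 77309) = √(210416656 + 77309) = √210493965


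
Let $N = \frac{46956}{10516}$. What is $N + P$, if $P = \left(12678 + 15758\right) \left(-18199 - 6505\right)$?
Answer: $- \frac{1846827648037}{2629} \approx -7.0248 \cdot 10^{8}$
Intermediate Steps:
$N = \frac{11739}{2629}$ ($N = 46956 \cdot \frac{1}{10516} = \frac{11739}{2629} \approx 4.4652$)
$P = -702482944$ ($P = 28436 \left(-24704\right) = -702482944$)
$N + P = \frac{11739}{2629} - 702482944 = - \frac{1846827648037}{2629}$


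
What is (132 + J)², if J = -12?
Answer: 14400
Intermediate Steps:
(132 + J)² = (132 - 12)² = 120² = 14400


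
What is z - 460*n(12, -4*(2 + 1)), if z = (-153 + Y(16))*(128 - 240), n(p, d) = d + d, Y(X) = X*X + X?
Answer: -2288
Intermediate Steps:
Y(X) = X + X**2 (Y(X) = X**2 + X = X + X**2)
n(p, d) = 2*d
z = -13328 (z = (-153 + 16*(1 + 16))*(128 - 240) = (-153 + 16*17)*(-112) = (-153 + 272)*(-112) = 119*(-112) = -13328)
z - 460*n(12, -4*(2 + 1)) = -13328 - 920*(-4*(2 + 1)) = -13328 - 920*(-4*3) = -13328 - 920*(-12) = -13328 - 460*(-24) = -13328 + 11040 = -2288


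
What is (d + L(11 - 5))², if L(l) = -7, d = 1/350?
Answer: 5997601/122500 ≈ 48.960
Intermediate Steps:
d = 1/350 ≈ 0.0028571
(d + L(11 - 5))² = (1/350 - 7)² = (-2449/350)² = 5997601/122500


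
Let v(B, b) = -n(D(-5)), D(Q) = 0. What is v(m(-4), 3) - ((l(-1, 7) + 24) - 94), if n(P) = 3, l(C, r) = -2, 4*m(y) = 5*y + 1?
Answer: 69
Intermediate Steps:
m(y) = ¼ + 5*y/4 (m(y) = (5*y + 1)/4 = (1 + 5*y)/4 = ¼ + 5*y/4)
v(B, b) = -3 (v(B, b) = -1*3 = -3)
v(m(-4), 3) - ((l(-1, 7) + 24) - 94) = -3 - ((-2 + 24) - 94) = -3 - (22 - 94) = -3 - 1*(-72) = -3 + 72 = 69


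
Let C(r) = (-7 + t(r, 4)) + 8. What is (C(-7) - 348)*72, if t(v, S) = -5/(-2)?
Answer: -24804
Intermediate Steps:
t(v, S) = 5/2 (t(v, S) = -5*(-1/2) = 5/2)
C(r) = 7/2 (C(r) = (-7 + 5/2) + 8 = -9/2 + 8 = 7/2)
(C(-7) - 348)*72 = (7/2 - 348)*72 = -689/2*72 = -24804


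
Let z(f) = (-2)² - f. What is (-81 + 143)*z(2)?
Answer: 124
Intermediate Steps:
z(f) = 4 - f
(-81 + 143)*z(2) = (-81 + 143)*(4 - 1*2) = 62*(4 - 2) = 62*2 = 124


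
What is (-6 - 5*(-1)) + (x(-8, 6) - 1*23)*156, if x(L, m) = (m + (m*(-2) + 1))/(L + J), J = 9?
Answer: -4369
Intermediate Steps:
x(L, m) = (1 - m)/(9 + L) (x(L, m) = (m + (m*(-2) + 1))/(L + 9) = (m + (-2*m + 1))/(9 + L) = (m + (1 - 2*m))/(9 + L) = (1 - m)/(9 + L))
(-6 - 5*(-1)) + (x(-8, 6) - 1*23)*156 = (-6 - 5*(-1)) + ((1 - 1*6)/(9 - 8) - 1*23)*156 = (-6 + 5) + ((1 - 6)/1 - 23)*156 = -1 + (1*(-5) - 23)*156 = -1 + (-5 - 23)*156 = -1 - 28*156 = -1 - 4368 = -4369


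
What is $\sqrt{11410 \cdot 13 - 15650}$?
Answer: $2 \sqrt{33170} \approx 364.25$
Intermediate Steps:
$\sqrt{11410 \cdot 13 - 15650} = \sqrt{148330 - 15650} = \sqrt{132680} = 2 \sqrt{33170}$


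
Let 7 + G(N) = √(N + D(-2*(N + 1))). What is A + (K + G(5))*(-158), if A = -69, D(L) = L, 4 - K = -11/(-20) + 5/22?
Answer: 58059/110 - 158*I*√7 ≈ 527.81 - 418.03*I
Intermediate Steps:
K = 709/220 (K = 4 - (-11/(-20) + 5/22) = 4 - (-11*(-1/20) + 5*(1/22)) = 4 - (11/20 + 5/22) = 4 - 1*171/220 = 4 - 171/220 = 709/220 ≈ 3.2227)
G(N) = -7 + √(-2 - N) (G(N) = -7 + √(N - 2*(N + 1)) = -7 + √(N - 2*(1 + N)) = -7 + √(N + (-2 - 2*N)) = -7 + √(-2 - N))
A + (K + G(5))*(-158) = -69 + (709/220 + (-7 + √(-2 - 1*5)))*(-158) = -69 + (709/220 + (-7 + √(-2 - 5)))*(-158) = -69 + (709/220 + (-7 + √(-7)))*(-158) = -69 + (709/220 + (-7 + I*√7))*(-158) = -69 + (-831/220 + I*√7)*(-158) = -69 + (65649/110 - 158*I*√7) = 58059/110 - 158*I*√7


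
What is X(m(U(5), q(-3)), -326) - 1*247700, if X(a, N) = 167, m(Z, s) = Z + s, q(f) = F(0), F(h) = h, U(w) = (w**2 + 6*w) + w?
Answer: -247533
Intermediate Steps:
U(w) = w**2 + 7*w
q(f) = 0
X(m(U(5), q(-3)), -326) - 1*247700 = 167 - 1*247700 = 167 - 247700 = -247533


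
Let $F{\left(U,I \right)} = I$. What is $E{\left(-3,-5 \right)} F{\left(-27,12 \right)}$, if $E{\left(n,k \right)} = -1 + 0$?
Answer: $-12$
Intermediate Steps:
$E{\left(n,k \right)} = -1$
$E{\left(-3,-5 \right)} F{\left(-27,12 \right)} = \left(-1\right) 12 = -12$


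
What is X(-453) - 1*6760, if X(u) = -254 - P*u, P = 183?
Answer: 75885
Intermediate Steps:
X(u) = -254 - 183*u
X(-453) - 1*6760 = (-254 - 183*(-453)) - 1*6760 = (-254 + 82899) - 6760 = 82645 - 6760 = 75885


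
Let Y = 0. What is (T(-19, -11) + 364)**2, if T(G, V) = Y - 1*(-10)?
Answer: 139876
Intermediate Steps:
T(G, V) = 10 (T(G, V) = 0 - 1*(-10) = 0 + 10 = 10)
(T(-19, -11) + 364)**2 = (10 + 364)**2 = 374**2 = 139876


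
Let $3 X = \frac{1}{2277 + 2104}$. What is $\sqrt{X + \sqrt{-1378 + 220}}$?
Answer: $\frac{\sqrt{13143 + 172738449 i \sqrt{1158}}}{13143} \approx 4.1249 + 4.1249 i$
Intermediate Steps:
$X = \frac{1}{13143}$ ($X = \frac{1}{3 \left(2277 + 2104\right)} = \frac{1}{3 \cdot 4381} = \frac{1}{3} \cdot \frac{1}{4381} = \frac{1}{13143} \approx 7.6086 \cdot 10^{-5}$)
$\sqrt{X + \sqrt{-1378 + 220}} = \sqrt{\frac{1}{13143} + \sqrt{-1378 + 220}} = \sqrt{\frac{1}{13143} + \sqrt{-1158}} = \sqrt{\frac{1}{13143} + i \sqrt{1158}}$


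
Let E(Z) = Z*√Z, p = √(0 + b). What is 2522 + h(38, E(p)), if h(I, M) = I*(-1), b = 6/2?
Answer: 2484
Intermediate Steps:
b = 3 (b = 6*(½) = 3)
p = √3 (p = √(0 + 3) = √3 ≈ 1.7320)
E(Z) = Z^(3/2)
h(I, M) = -I
2522 + h(38, E(p)) = 2522 - 1*38 = 2522 - 38 = 2484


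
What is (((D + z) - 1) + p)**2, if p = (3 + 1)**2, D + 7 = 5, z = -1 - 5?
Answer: 49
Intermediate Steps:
z = -6
D = -2 (D = -7 + 5 = -2)
p = 16 (p = 4**2 = 16)
(((D + z) - 1) + p)**2 = (((-2 - 6) - 1) + 16)**2 = ((-8 - 1) + 16)**2 = (-9 + 16)**2 = 7**2 = 49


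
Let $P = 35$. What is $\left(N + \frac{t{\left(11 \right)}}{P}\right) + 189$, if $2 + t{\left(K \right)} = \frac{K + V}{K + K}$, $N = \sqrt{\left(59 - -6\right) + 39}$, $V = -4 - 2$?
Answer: $\frac{145491}{770} + 2 \sqrt{26} \approx 199.15$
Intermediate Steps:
$V = -6$ ($V = -4 - 2 = -6$)
$N = 2 \sqrt{26}$ ($N = \sqrt{\left(59 + 6\right) + 39} = \sqrt{65 + 39} = \sqrt{104} = 2 \sqrt{26} \approx 10.198$)
$t{\left(K \right)} = -2 + \frac{-6 + K}{2 K}$ ($t{\left(K \right)} = -2 + \frac{K - 6}{K + K} = -2 + \frac{-6 + K}{2 K}$)
$\left(N + \frac{t{\left(11 \right)}}{P}\right) + 189 = \left(2 \sqrt{26} + \frac{- \frac{3}{2} - \frac{3}{11}}{35}\right) + 189 = \left(2 \sqrt{26} + \left(- \frac{3}{2} - \frac{3}{11}\right) \frac{1}{35}\right) + 189 = \left(2 \sqrt{26} - \frac{39}{770}\right) + 189 = \left(- \frac{39}{770} + 2 \sqrt{26}\right) + 189 = \frac{145491}{770} + 2 \sqrt{26}$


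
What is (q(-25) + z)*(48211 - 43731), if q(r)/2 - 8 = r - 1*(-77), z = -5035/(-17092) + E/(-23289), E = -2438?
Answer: 7668096155360/14216271 ≈ 5.3939e+5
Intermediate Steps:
z = 158930411/398055588 (z = -5035/(-17092) - 2438/(-23289) = -5035*(-1/17092) - 2438*(-1/23289) = 5035/17092 + 2438/23289 = 158930411/398055588 ≈ 0.39927)
q(r) = 170 + 2*r (q(r) = 16 + 2*(r - 1*(-77)) = 16 + 2*(r + 77) = 16 + 2*(77 + r) = 16 + (154 + 2*r) = 170 + 2*r)
(q(-25) + z)*(48211 - 43731) = ((170 + 2*(-25)) + 158930411/398055588)*(48211 - 43731) = ((170 - 50) + 158930411/398055588)*4480 = (120 + 158930411/398055588)*4480 = (47925600971/398055588)*4480 = 7668096155360/14216271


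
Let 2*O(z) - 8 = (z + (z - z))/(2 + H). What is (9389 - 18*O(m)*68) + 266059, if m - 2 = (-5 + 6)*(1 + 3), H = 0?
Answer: 268716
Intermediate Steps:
m = 6 (m = 2 + (-5 + 6)*(1 + 3) = 2 + 1*4 = 2 + 4 = 6)
O(z) = 4 + z/4 (O(z) = 4 + ((z + (z - z))/(2 + 0))/2 = 4 + ((z + 0)/2)/2 = 4 + (z*(½))/2 = 4 + (z/2)/2 = 4 + z/4)
(9389 - 18*O(m)*68) + 266059 = (9389 - 18*(4 + (¼)*6)*68) + 266059 = (9389 - 18*(4 + 3/2)*68) + 266059 = (9389 - 18*11/2*68) + 266059 = (9389 - 99*68) + 266059 = (9389 - 6732) + 266059 = 2657 + 266059 = 268716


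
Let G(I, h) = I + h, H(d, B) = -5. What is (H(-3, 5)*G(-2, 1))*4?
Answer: 20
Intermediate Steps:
(H(-3, 5)*G(-2, 1))*4 = -5*(-2 + 1)*4 = -5*(-1)*4 = 5*4 = 20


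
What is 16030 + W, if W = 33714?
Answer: 49744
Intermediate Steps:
16030 + W = 16030 + 33714 = 49744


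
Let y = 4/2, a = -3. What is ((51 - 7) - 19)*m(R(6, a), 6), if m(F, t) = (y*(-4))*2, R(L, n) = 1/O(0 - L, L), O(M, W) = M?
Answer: -400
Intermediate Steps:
y = 2 (y = 4*(½) = 2)
R(L, n) = -1/L (R(L, n) = 1/(0 - L) = 1/(-L) = -1/L)
m(F, t) = -16 (m(F, t) = (2*(-4))*2 = -8*2 = -16)
((51 - 7) - 19)*m(R(6, a), 6) = ((51 - 7) - 19)*(-16) = (44 - 19)*(-16) = 25*(-16) = -400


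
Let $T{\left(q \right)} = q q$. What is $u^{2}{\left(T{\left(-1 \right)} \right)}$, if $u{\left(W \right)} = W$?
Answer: $1$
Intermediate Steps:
$T{\left(q \right)} = q^{2}$
$u^{2}{\left(T{\left(-1 \right)} \right)} = \left(\left(-1\right)^{2}\right)^{2} = 1^{2} = 1$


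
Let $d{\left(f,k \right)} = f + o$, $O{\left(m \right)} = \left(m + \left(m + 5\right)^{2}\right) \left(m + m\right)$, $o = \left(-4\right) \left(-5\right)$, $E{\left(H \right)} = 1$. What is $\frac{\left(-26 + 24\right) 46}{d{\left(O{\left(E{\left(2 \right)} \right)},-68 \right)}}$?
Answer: $- \frac{46}{47} \approx -0.97872$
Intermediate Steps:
$o = 20$
$O{\left(m \right)} = 2 m \left(m + \left(5 + m\right)^{2}\right)$ ($O{\left(m \right)} = \left(m + \left(5 + m\right)^{2}\right) 2 m = 2 m \left(m + \left(5 + m\right)^{2}\right)$)
$d{\left(f,k \right)} = 20 + f$ ($d{\left(f,k \right)} = f + 20 = 20 + f$)
$\frac{\left(-26 + 24\right) 46}{d{\left(O{\left(E{\left(2 \right)} \right)},-68 \right)}} = \frac{\left(-26 + 24\right) 46}{20 + 2 \cdot 1 \left(1 + \left(5 + 1\right)^{2}\right)} = \frac{\left(-2\right) 46}{20 + 2 \cdot 1 \left(1 + 6^{2}\right)} = - \frac{92}{20 + 2 \cdot 1 \left(1 + 36\right)} = - \frac{92}{20 + 2 \cdot 1 \cdot 37} = - \frac{92}{20 + 74} = - \frac{92}{94} = \left(-92\right) \frac{1}{94} = - \frac{46}{47}$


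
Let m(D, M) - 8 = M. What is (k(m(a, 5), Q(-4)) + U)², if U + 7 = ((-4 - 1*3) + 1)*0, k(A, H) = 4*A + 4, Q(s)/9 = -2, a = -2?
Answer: 2401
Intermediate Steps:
m(D, M) = 8 + M
Q(s) = -18 (Q(s) = 9*(-2) = -18)
k(A, H) = 4 + 4*A
U = -7 (U = -7 + ((-4 - 1*3) + 1)*0 = -7 + ((-4 - 3) + 1)*0 = -7 + (-7 + 1)*0 = -7 - 6*0 = -7 + 0 = -7)
(k(m(a, 5), Q(-4)) + U)² = ((4 + 4*(8 + 5)) - 7)² = ((4 + 4*13) - 7)² = ((4 + 52) - 7)² = (56 - 7)² = 49² = 2401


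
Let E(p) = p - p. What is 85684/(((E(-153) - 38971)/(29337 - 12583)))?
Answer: -1435549736/38971 ≈ -36836.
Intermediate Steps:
E(p) = 0
85684/(((E(-153) - 38971)/(29337 - 12583))) = 85684/(((0 - 38971)/(29337 - 12583))) = 85684/((-38971/16754)) = 85684/((-38971*1/16754)) = 85684/(-38971/16754) = 85684*(-16754/38971) = -1435549736/38971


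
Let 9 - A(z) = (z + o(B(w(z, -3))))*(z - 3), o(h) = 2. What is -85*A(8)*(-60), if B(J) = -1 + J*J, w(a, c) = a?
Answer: -209100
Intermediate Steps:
B(J) = -1 + J²
A(z) = 9 - (-3 + z)*(2 + z) (A(z) = 9 - (z + 2)*(z - 3) = 9 - (2 + z)*(-3 + z) = 9 - (-3 + z)*(2 + z))
-85*A(8)*(-60) = -85*(15 + 8 - 1*8²)*(-60) = -85*(15 + 8 - 1*64)*(-60) = -85*(15 + 8 - 64)*(-60) = -85*(-41)*(-60) = 3485*(-60) = -209100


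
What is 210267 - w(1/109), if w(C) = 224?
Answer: 210043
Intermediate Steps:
210267 - w(1/109) = 210267 - 1*224 = 210267 - 224 = 210043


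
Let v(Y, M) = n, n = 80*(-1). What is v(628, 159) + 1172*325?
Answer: 380820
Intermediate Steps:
n = -80
v(Y, M) = -80
v(628, 159) + 1172*325 = -80 + 1172*325 = -80 + 380900 = 380820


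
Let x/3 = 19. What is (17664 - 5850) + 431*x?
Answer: 36381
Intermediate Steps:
x = 57 (x = 3*19 = 57)
(17664 - 5850) + 431*x = (17664 - 5850) + 431*57 = 11814 + 24567 = 36381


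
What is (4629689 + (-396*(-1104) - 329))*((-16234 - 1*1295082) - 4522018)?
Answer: -29554843377696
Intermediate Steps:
(4629689 + (-396*(-1104) - 329))*((-16234 - 1*1295082) - 4522018) = (4629689 + (437184 - 329))*((-16234 - 1295082) - 4522018) = (4629689 + 436855)*(-1311316 - 4522018) = 5066544*(-5833334) = -29554843377696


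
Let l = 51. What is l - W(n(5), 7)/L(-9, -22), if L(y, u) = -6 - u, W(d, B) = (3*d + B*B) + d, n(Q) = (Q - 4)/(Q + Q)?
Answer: 3833/80 ≈ 47.912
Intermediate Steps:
n(Q) = (-4 + Q)/(2*Q) (n(Q) = (-4 + Q)/((2*Q)) = (-4 + Q)*(1/(2*Q)) = (-4 + Q)/(2*Q))
W(d, B) = B² + 4*d (W(d, B) = (3*d + B²) + d = (B² + 3*d) + d = B² + 4*d)
l - W(n(5), 7)/L(-9, -22) = 51 - (7² + 4*((½)*(-4 + 5)/5))/(-6 - 1*(-22)) = 51 - (49 + 4*((½)*(⅕)*1))/(-6 + 22) = 51 - (49 + 4*(⅒))/16 = 51 - (49 + ⅖)/16 = 51 - 247/(5*16) = 51 - 1*247/80 = 51 - 247/80 = 3833/80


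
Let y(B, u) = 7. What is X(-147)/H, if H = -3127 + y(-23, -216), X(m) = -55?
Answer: 11/624 ≈ 0.017628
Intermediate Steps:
H = -3120 (H = -3127 + 7 = -3120)
X(-147)/H = -55/(-3120) = -55*(-1/3120) = 11/624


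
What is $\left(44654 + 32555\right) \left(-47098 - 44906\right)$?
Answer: $-7103536836$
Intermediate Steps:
$\left(44654 + 32555\right) \left(-47098 - 44906\right) = 77209 \left(-92004\right) = -7103536836$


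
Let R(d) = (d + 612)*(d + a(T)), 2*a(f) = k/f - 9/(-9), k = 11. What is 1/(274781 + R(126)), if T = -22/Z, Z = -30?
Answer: 1/373673 ≈ 2.6761e-6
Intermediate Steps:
T = 11/15 (T = -22/(-30) = -22*(-1/30) = 11/15 ≈ 0.73333)
a(f) = ½ + 11/(2*f) (a(f) = (11/f - 9/(-9))/2 = (11/f - 9*(-⅑))/2 = (11/f + 1)/2 = (1 + 11/f)/2 = ½ + 11/(2*f))
R(d) = (8 + d)*(612 + d) (R(d) = (d + 612)*(d + (11 + 11/15)/(2*(11/15))) = (612 + d)*(d + (½)*(15/11)*(176/15)) = (612 + d)*(d + 8) = (612 + d)*(8 + d) = (8 + d)*(612 + d))
1/(274781 + R(126)) = 1/(274781 + (4896 + 126² + 620*126)) = 1/(274781 + (4896 + 15876 + 78120)) = 1/(274781 + 98892) = 1/373673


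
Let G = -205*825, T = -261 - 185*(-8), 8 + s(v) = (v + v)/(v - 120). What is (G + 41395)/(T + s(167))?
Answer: -6003310/57251 ≈ -104.86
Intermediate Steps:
s(v) = -8 + 2*v/(-120 + v) (s(v) = -8 + (v + v)/(v - 120) = -8 + (2*v)/(-120 + v) = -8 + 2*v/(-120 + v))
T = 1219 (T = -261 + 1480 = 1219)
G = -169125
(G + 41395)/(T + s(167)) = (-169125 + 41395)/(1219 + 6*(160 - 1*167)/(-120 + 167)) = -127730/(1219 + 6*(160 - 167)/47) = -127730/(1219 + 6*(1/47)*(-7)) = -127730/(1219 - 42/47) = -127730/57251/47 = -127730*47/57251 = -6003310/57251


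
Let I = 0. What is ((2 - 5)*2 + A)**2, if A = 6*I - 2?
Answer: 64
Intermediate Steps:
A = -2 (A = 6*0 - 2 = 0 - 2 = -2)
((2 - 5)*2 + A)**2 = ((2 - 5)*2 - 2)**2 = (-3*2 - 2)**2 = (-6 - 2)**2 = (-8)**2 = 64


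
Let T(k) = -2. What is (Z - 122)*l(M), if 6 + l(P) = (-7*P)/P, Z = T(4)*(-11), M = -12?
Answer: 1300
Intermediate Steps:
Z = 22 (Z = -2*(-11) = 22)
l(P) = -13 (l(P) = -6 + (-7*P)/P = -6 - 7 = -13)
(Z - 122)*l(M) = (22 - 122)*(-13) = -100*(-13) = 1300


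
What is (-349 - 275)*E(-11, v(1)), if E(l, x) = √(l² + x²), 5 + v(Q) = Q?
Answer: -624*√137 ≈ -7303.7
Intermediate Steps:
v(Q) = -5 + Q
(-349 - 275)*E(-11, v(1)) = (-349 - 275)*√((-11)² + (-5 + 1)²) = -624*√(121 + (-4)²) = -624*√(121 + 16) = -624*√137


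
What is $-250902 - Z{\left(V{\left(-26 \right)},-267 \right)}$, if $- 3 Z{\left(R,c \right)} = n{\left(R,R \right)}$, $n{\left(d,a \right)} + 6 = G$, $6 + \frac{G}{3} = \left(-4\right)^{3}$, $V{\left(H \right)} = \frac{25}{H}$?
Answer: $-250974$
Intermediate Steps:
$G = -210$ ($G = -18 + 3 \left(-4\right)^{3} = -18 + 3 \left(-64\right) = -18 - 192 = -210$)
$n{\left(d,a \right)} = -216$ ($n{\left(d,a \right)} = -6 - 210 = -216$)
$Z{\left(R,c \right)} = 72$ ($Z{\left(R,c \right)} = \left(- \frac{1}{3}\right) \left(-216\right) = 72$)
$-250902 - Z{\left(V{\left(-26 \right)},-267 \right)} = -250902 - 72 = -250974$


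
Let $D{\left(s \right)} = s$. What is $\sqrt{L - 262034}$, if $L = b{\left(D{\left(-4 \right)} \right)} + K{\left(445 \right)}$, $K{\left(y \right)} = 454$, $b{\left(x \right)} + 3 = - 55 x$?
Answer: $i \sqrt{261363} \approx 511.24 i$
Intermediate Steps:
$b{\left(x \right)} = -3 - 55 x$
$L = 671$ ($L = \left(-3 - -220\right) + 454 = \left(-3 + 220\right) + 454 = 217 + 454 = 671$)
$\sqrt{L - 262034} = \sqrt{671 - 262034} = \sqrt{-261363} = i \sqrt{261363}$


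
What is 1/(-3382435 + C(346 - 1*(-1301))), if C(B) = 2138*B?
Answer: 1/138851 ≈ 7.2020e-6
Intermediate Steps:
1/(-3382435 + C(346 - 1*(-1301))) = 1/(-3382435 + 2138*(346 - 1*(-1301))) = 1/(-3382435 + 2138*(346 + 1301)) = 1/(-3382435 + 2138*1647) = 1/(-3382435 + 3521286) = 1/138851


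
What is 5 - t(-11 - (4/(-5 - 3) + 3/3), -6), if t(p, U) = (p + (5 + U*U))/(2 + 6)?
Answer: 21/16 ≈ 1.3125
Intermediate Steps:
t(p, U) = 5/8 + p/8 + U²/8 (t(p, U) = (p + (5 + U²))/8 = (5 + p + U²)*(⅛) = 5/8 + p/8 + U²/8)
5 - t(-11 - (4/(-5 - 3) + 3/3), -6) = 5 - (5/8 + (-11 - (4/(-5 - 3) + 3/3))/8 + (⅛)*(-6)²) = 5 - (5/8 + (-11 - (4/(-8) + 3*(⅓)))/8 + (⅛)*36) = 5 - (5/8 + (-11 - (4*(-⅛) + 1))/8 + 9/2) = 5 - (5/8 + (-11 - (-½ + 1))/8 + 9/2) = 5 - (5/8 + (-11 - 1*½)/8 + 9/2) = 5 - (5/8 + (-11 - ½)/8 + 9/2) = 5 - (5/8 + (⅛)*(-23/2) + 9/2) = 5 - (5/8 - 23/16 + 9/2) = 5 - 1*59/16 = 5 - 59/16 = 21/16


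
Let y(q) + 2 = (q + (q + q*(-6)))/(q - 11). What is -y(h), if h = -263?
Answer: 800/137 ≈ 5.8394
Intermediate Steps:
y(q) = -2 - 4*q/(-11 + q) (y(q) = -2 + (q + (q + q*(-6)))/(q - 11) = -2 + (q + (q - 6*q))/(-11 + q) = -2 + (q - 5*q)/(-11 + q) = -2 + (-4*q)/(-11 + q) = -2 - 4*q/(-11 + q))
-y(h) = -2*(11 - 3*(-263))/(-11 - 263) = -2*(11 + 789)/(-274) = -2*(-1)*800/274 = -1*(-800/137) = 800/137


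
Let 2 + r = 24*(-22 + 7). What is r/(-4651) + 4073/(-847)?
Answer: -18636909/3939397 ≈ -4.7309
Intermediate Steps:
r = -362 (r = -2 + 24*(-22 + 7) = -2 + 24*(-15) = -2 - 360 = -362)
r/(-4651) + 4073/(-847) = -362/(-4651) + 4073/(-847) = -362*(-1/4651) + 4073*(-1/847) = 362/4651 - 4073/847 = -18636909/3939397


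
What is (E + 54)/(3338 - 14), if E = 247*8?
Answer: 1015/1662 ≈ 0.61071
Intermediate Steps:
E = 1976
(E + 54)/(3338 - 14) = (1976 + 54)/(3338 - 14) = 2030/3324 = 2030*(1/3324) = 1015/1662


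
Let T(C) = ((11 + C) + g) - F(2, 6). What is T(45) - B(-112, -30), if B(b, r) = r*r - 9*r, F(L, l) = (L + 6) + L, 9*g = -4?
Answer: -10120/9 ≈ -1124.4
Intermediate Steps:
g = -4/9 (g = (⅑)*(-4) = -4/9 ≈ -0.44444)
F(L, l) = 6 + 2*L (F(L, l) = (6 + L) + L = 6 + 2*L)
B(b, r) = r² - 9*r
T(C) = 5/9 + C (T(C) = ((11 + C) - 4/9) - (6 + 2*2) = (95/9 + C) - (6 + 4) = (95/9 + C) - 1*10 = (95/9 + C) - 10 = 5/9 + C)
T(45) - B(-112, -30) = (5/9 + 45) - (-30)*(-9 - 30) = 410/9 - (-30)*(-39) = 410/9 - 1*1170 = 410/9 - 1170 = -10120/9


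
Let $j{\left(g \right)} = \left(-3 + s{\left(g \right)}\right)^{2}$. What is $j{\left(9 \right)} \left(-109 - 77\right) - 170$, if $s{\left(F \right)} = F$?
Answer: $-6866$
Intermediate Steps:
$j{\left(g \right)} = \left(-3 + g\right)^{2}$
$j{\left(9 \right)} \left(-109 - 77\right) - 170 = \left(-3 + 9\right)^{2} \left(-109 - 77\right) - 170 = 6^{2} \left(-186\right) - 170 = 36 \left(-186\right) - 170 = -6696 - 170 = -6866$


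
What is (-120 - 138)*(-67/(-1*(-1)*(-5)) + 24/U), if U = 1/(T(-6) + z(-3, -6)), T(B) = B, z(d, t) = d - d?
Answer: 168474/5 ≈ 33695.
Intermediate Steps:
z(d, t) = 0
U = -1/6 (U = 1/(-6 + 0) = 1/(-6) = -1/6 ≈ -0.16667)
(-120 - 138)*(-67/(-1*(-1)*(-5)) + 24/U) = (-120 - 138)*(-67/(-1*(-1)*(-5)) + 24/(-1/6)) = -258*(-67/(1*(-5)) + 24*(-6)) = -258*(-67/(-5) - 144) = -258*(-67*(-1/5) - 144) = -258*(67/5 - 144) = -258*(-653/5) = 168474/5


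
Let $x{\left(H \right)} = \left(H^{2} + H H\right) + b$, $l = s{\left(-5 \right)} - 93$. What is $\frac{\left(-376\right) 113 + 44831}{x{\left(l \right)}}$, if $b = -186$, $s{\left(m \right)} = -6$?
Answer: $\frac{781}{6472} \approx 0.12067$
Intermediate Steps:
$l = -99$ ($l = -6 - 93 = -99$)
$x{\left(H \right)} = -186 + 2 H^{2}$ ($x{\left(H \right)} = \left(H^{2} + H H\right) - 186 = \left(H^{2} + H^{2}\right) - 186 = 2 H^{2} - 186 = -186 + 2 H^{2}$)
$\frac{\left(-376\right) 113 + 44831}{x{\left(l \right)}} = \frac{\left(-376\right) 113 + 44831}{-186 + 2 \left(-99\right)^{2}} = \frac{-42488 + 44831}{-186 + 2 \cdot 9801} = \frac{2343}{-186 + 19602} = \frac{2343}{19416} = 2343 \cdot \frac{1}{19416} = \frac{781}{6472}$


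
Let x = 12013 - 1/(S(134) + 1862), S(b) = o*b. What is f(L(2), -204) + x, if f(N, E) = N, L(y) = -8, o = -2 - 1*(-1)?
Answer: 20744639/1728 ≈ 12005.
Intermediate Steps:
o = -1 (o = -2 + 1 = -1)
S(b) = -b
x = 20758463/1728 (x = 12013 - 1/(-1*134 + 1862) = 12013 - 1/(-134 + 1862) = 12013 - 1/1728 = 20758463/1728 ≈ 12013.)
f(L(2), -204) + x = -8 + 20758463/1728 = 20744639/1728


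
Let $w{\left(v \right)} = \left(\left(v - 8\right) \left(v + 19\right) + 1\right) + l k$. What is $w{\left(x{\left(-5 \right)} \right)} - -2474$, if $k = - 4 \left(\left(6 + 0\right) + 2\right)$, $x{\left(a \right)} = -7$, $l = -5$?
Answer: $2455$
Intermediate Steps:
$k = -32$ ($k = - 4 \left(6 + 2\right) = \left(-4\right) 8 = -32$)
$w{\left(v \right)} = 161 + \left(-8 + v\right) \left(19 + v\right)$ ($w{\left(v \right)} = \left(\left(v - 8\right) \left(v + 19\right) + 1\right) - -160 = \left(\left(-8 + v\right) \left(19 + v\right) + 1\right) + 160 = \left(1 + \left(-8 + v\right) \left(19 + v\right)\right) + 160 = 161 + \left(-8 + v\right) \left(19 + v\right)$)
$w{\left(x{\left(-5 \right)} \right)} - -2474 = \left(9 + \left(-7\right)^{2} + 11 \left(-7\right)\right) - -2474 = \left(9 + 49 - 77\right) + 2474 = -19 + 2474 = 2455$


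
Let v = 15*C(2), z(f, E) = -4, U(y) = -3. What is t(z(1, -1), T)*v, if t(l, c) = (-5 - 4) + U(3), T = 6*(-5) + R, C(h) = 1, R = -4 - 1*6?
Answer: -180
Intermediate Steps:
R = -10 (R = -4 - 6 = -10)
T = -40 (T = 6*(-5) - 10 = -30 - 10 = -40)
v = 15 (v = 15*1 = 15)
t(l, c) = -12 (t(l, c) = (-5 - 4) - 3 = -9 - 3 = -12)
t(z(1, -1), T)*v = -12*15 = -180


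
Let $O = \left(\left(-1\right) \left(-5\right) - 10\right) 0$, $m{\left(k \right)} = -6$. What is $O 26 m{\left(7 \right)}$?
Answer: $0$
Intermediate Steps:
$O = 0$ ($O = \left(5 - 10\right) 0 = \left(-5\right) 0 = 0$)
$O 26 m{\left(7 \right)} = 0 \cdot 26 \left(-6\right) = 0 \left(-6\right) = 0$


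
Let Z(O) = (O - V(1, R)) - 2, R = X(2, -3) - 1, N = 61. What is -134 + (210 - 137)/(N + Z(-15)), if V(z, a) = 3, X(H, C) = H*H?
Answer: -5421/41 ≈ -132.22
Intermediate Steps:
X(H, C) = H²
R = 3 (R = 2² - 1 = 4 - 1 = 3)
Z(O) = -5 + O (Z(O) = (O - 1*3) - 2 = (O - 3) - 2 = (-3 + O) - 2 = -5 + O)
-134 + (210 - 137)/(N + Z(-15)) = -134 + (210 - 137)/(61 + (-5 - 15)) = -134 + 73/(61 - 20) = -134 + 73/41 = -5421/41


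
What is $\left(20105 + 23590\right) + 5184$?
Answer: $48879$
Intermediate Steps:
$\left(20105 + 23590\right) + 5184 = 43695 + 5184 = 48879$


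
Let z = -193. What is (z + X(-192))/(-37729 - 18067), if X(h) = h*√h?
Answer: 193/55796 + 384*I*√3/13949 ≈ 0.003459 + 0.047681*I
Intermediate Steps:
X(h) = h^(3/2)
(z + X(-192))/(-37729 - 18067) = (-193 + (-192)^(3/2))/(-37729 - 18067) = (-193 - 1536*I*√3)/(-55796) = (-193 - 1536*I*√3)*(-1/55796) = 193/55796 + 384*I*√3/13949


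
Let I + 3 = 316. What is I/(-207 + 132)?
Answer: -313/75 ≈ -4.1733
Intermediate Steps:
I = 313 (I = -3 + 316 = 313)
I/(-207 + 132) = 313/(-207 + 132) = 313/(-75) = 313*(-1/75) = -313/75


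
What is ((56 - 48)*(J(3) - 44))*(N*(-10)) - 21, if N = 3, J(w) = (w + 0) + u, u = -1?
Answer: 10059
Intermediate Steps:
J(w) = -1 + w (J(w) = (w + 0) - 1 = w - 1 = -1 + w)
((56 - 48)*(J(3) - 44))*(N*(-10)) - 21 = ((56 - 48)*((-1 + 3) - 44))*(3*(-10)) - 21 = (8*(2 - 44))*(-30) - 21 = (8*(-42))*(-30) - 21 = -336*(-30) - 21 = 10080 - 21 = 10059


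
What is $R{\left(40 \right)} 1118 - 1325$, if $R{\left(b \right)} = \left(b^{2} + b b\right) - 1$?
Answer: $3575157$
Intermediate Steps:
$R{\left(b \right)} = -1 + 2 b^{2}$ ($R{\left(b \right)} = \left(b^{2} + b^{2}\right) - 1 = 2 b^{2} - 1 = -1 + 2 b^{2}$)
$R{\left(40 \right)} 1118 - 1325 = \left(-1 + 2 \cdot 40^{2}\right) 1118 - 1325 = \left(-1 + 2 \cdot 1600\right) 1118 - 1325 = \left(-1 + 3200\right) 1118 - 1325 = 3199 \cdot 1118 - 1325 = 3576482 - 1325 = 3575157$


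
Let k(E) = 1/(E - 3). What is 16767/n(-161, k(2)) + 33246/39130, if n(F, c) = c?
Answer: -328029732/19565 ≈ -16766.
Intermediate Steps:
k(E) = 1/(-3 + E)
16767/n(-161, k(2)) + 33246/39130 = 16767/(1/(-3 + 2)) + 33246/39130 = 16767/(1/(-1)) + 33246*(1/39130) = 16767/(-1) + 16623/19565 = 16767*(-1) + 16623/19565 = -16767 + 16623/19565 = -328029732/19565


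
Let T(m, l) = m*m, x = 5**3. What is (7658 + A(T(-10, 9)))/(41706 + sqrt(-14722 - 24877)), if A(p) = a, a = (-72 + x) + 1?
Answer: 45948096/248490005 - 7712*I*sqrt(39599)/1739430035 ≈ 0.18491 - 0.00088227*I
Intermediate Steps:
x = 125
T(m, l) = m**2
a = 54 (a = (-72 + 125) + 1 = 53 + 1 = 54)
A(p) = 54
(7658 + A(T(-10, 9)))/(41706 + sqrt(-14722 - 24877)) = (7658 + 54)/(41706 + sqrt(-14722 - 24877)) = 7712/(41706 + sqrt(-39599)) = 7712/(41706 + I*sqrt(39599))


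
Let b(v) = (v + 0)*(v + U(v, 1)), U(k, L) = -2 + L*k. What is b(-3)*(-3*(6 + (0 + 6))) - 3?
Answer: -867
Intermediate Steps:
b(v) = v*(-2 + 2*v) (b(v) = (v + 0)*(v + (-2 + 1*v)) = v*(v + (-2 + v)) = v*(-2 + 2*v))
b(-3)*(-3*(6 + (0 + 6))) - 3 = (2*(-3)*(-1 - 3))*(-3*(6 + (0 + 6))) - 3 = (2*(-3)*(-4))*(-3*(6 + 6)) - 3 = 24*(-3*12) - 3 = 24*(-36) - 3 = -864 - 3 = -867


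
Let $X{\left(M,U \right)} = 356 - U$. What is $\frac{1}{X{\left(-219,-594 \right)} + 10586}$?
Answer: $\frac{1}{11536} \approx 8.6685 \cdot 10^{-5}$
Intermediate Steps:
$\frac{1}{X{\left(-219,-594 \right)} + 10586} = \frac{1}{\left(356 - -594\right) + 10586} = \frac{1}{\left(356 + 594\right) + 10586} = \frac{1}{950 + 10586} = \frac{1}{11536}$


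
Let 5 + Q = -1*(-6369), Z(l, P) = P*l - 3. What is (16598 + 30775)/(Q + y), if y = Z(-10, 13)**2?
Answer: 47373/24053 ≈ 1.9695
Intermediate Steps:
Z(l, P) = -3 + P*l
Q = 6364 (Q = -5 - 1*(-6369) = -5 + 6369 = 6364)
y = 17689 (y = (-3 + 13*(-10))**2 = (-3 - 130)**2 = (-133)**2 = 17689)
(16598 + 30775)/(Q + y) = (16598 + 30775)/(6364 + 17689) = 47373/24053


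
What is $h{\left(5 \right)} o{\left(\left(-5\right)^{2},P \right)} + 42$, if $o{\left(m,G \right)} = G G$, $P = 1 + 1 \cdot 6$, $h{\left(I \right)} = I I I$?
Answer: $6167$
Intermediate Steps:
$h{\left(I \right)} = I^{3}$ ($h{\left(I \right)} = I^{2} I = I^{3}$)
$P = 7$ ($P = 1 + 6 = 7$)
$o{\left(m,G \right)} = G^{2}$
$h{\left(5 \right)} o{\left(\left(-5\right)^{2},P \right)} + 42 = 5^{3} \cdot 7^{2} + 42 = 125 \cdot 49 + 42 = 6125 + 42 = 6167$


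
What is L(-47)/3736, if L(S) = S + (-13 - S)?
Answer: -13/3736 ≈ -0.0034797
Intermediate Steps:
L(S) = -13
L(-47)/3736 = -13/3736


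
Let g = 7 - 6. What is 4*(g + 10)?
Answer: 44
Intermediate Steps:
g = 1
4*(g + 10) = 4*(1 + 10) = 4*11 = 44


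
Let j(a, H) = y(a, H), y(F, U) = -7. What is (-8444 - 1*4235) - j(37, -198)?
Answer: -12672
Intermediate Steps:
j(a, H) = -7
(-8444 - 1*4235) - j(37, -198) = (-8444 - 1*4235) - 1*(-7) = (-8444 - 4235) + 7 = -12679 + 7 = -12672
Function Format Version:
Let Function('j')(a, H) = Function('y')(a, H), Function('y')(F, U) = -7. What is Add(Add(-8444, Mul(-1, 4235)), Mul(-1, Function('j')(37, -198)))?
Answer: -12672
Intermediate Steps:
Function('j')(a, H) = -7
Add(Add(-8444, Mul(-1, 4235)), Mul(-1, Function('j')(37, -198))) = Add(Add(-8444, Mul(-1, 4235)), Mul(-1, -7)) = Add(Add(-8444, -4235), 7) = Add(-12679, 7) = -12672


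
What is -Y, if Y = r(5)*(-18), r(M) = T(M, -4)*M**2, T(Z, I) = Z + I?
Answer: 450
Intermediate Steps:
T(Z, I) = I + Z
r(M) = M**2*(-4 + M) (r(M) = (-4 + M)*M**2 = M**2*(-4 + M))
Y = -450 (Y = (5**2*(-4 + 5))*(-18) = (25*1)*(-18) = 25*(-18) = -450)
-Y = -1*(-450) = 450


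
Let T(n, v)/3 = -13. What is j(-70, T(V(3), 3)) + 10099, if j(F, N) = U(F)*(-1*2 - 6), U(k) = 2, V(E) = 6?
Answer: 10083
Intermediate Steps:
T(n, v) = -39 (T(n, v) = 3*(-13) = -39)
j(F, N) = -16 (j(F, N) = 2*(-1*2 - 6) = 2*(-2 - 6) = 2*(-8) = -16)
j(-70, T(V(3), 3)) + 10099 = -16 + 10099 = 10083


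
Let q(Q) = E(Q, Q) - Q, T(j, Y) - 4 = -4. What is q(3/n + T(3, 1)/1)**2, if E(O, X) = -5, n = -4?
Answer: 289/16 ≈ 18.063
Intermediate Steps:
T(j, Y) = 0 (T(j, Y) = 4 - 4 = 0)
q(Q) = -5 - Q
q(3/n + T(3, 1)/1)**2 = (-5 - (3/(-4) + 0/1))**2 = (-5 - (3*(-1/4) + 0*1))**2 = (-5 - (-3/4 + 0))**2 = (-5 - 1*(-3/4))**2 = (-5 + 3/4)**2 = (-17/4)**2 = 289/16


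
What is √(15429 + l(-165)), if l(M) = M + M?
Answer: √15099 ≈ 122.88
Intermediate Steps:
l(M) = 2*M
√(15429 + l(-165)) = √(15429 + 2*(-165)) = √(15429 - 330) = √15099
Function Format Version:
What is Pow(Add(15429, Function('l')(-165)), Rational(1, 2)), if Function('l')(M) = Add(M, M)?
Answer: Pow(15099, Rational(1, 2)) ≈ 122.88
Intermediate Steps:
Function('l')(M) = Mul(2, M)
Pow(Add(15429, Function('l')(-165)), Rational(1, 2)) = Pow(Add(15429, Mul(2, -165)), Rational(1, 2)) = Pow(Add(15429, -330), Rational(1, 2)) = Pow(15099, Rational(1, 2))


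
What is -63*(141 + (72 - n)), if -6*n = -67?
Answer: -25431/2 ≈ -12716.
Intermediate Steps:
n = 67/6 (n = -⅙*(-67) = 67/6 ≈ 11.167)
-63*(141 + (72 - n)) = -63*(141 + (72 - 1*67/6)) = -63*(141 + (72 - 67/6)) = -63*(141 + 365/6) = -63*1211/6 = -25431/2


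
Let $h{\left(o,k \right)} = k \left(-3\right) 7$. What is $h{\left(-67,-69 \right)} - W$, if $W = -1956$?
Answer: $3405$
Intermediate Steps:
$h{\left(o,k \right)} = - 21 k$ ($h{\left(o,k \right)} = - 3 k 7 = - 21 k$)
$h{\left(-67,-69 \right)} - W = \left(-21\right) \left(-69\right) - -1956 = 1449 + 1956 = 3405$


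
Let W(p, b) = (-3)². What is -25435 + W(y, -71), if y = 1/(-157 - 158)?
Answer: -25426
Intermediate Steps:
y = -1/315 (y = 1/(-315) = -1/315 ≈ -0.0031746)
W(p, b) = 9
-25435 + W(y, -71) = -25435 + 9 = -25426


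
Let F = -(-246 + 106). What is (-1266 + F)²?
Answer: 1267876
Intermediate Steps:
F = 140 (F = -1*(-140) = 140)
(-1266 + F)² = (-1266 + 140)² = (-1126)² = 1267876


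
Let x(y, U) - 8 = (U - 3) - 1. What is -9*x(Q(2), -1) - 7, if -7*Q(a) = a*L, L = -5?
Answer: -34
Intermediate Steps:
Q(a) = 5*a/7 (Q(a) = -a*(-5)/7 = -(-5)*a/7 = 5*a/7)
x(y, U) = 4 + U (x(y, U) = 8 + ((U - 3) - 1) = 8 + ((-3 + U) - 1) = 8 + (-4 + U) = 4 + U)
-9*x(Q(2), -1) - 7 = -9*(4 - 1) - 7 = -9*3 - 7 = -27 - 7 = -34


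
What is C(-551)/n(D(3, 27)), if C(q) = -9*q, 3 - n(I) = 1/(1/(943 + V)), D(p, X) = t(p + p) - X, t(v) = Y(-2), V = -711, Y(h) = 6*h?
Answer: -4959/229 ≈ -21.655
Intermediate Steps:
t(v) = -12 (t(v) = 6*(-2) = -12)
D(p, X) = -12 - X
n(I) = -229 (n(I) = 3 - 1/(1/(943 - 711)) = 3 - 1/(1/232) = 3 - 1/1/232 = 3 - 1*232 = 3 - 232 = -229)
C(-551)/n(D(3, 27)) = -9*(-551)/(-229) = 4959*(-1/229) = -4959/229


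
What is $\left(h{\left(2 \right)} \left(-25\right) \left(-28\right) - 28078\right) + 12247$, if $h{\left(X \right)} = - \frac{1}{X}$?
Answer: $-16181$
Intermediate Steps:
$\left(h{\left(2 \right)} \left(-25\right) \left(-28\right) - 28078\right) + 12247 = \left(- \frac{1}{2} \left(-25\right) \left(-28\right) - 28078\right) + 12247 = \left(\left(-1\right) \frac{1}{2} \left(-25\right) \left(-28\right) - 28078\right) + 12247 = \left(\left(- \frac{1}{2}\right) \left(-25\right) \left(-28\right) - 28078\right) + 12247 = \left(\frac{25}{2} \left(-28\right) - 28078\right) + 12247 = \left(-350 - 28078\right) + 12247 = -28428 + 12247 = -16181$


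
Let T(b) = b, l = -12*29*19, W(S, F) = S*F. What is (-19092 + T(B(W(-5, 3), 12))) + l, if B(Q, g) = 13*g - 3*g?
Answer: -25584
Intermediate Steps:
W(S, F) = F*S
B(Q, g) = 10*g
l = -6612 (l = -348*19 = -6612)
(-19092 + T(B(W(-5, 3), 12))) + l = (-19092 + 10*12) - 6612 = (-19092 + 120) - 6612 = -18972 - 6612 = -25584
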